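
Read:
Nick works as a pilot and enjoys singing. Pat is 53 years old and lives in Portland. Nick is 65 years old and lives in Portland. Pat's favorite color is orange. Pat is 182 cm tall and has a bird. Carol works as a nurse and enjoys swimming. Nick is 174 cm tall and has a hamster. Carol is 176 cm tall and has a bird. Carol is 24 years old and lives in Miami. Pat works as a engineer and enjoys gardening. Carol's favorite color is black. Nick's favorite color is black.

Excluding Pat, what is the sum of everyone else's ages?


Sum (excluding Pat): 89

89


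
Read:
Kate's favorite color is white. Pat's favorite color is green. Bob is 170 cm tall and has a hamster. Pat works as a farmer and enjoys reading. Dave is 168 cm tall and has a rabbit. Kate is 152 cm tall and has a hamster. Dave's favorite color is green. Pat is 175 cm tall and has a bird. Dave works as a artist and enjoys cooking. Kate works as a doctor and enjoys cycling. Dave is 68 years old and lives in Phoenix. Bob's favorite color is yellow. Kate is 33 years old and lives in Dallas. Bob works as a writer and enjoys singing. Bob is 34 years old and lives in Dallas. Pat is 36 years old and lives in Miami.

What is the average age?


Sum=171, n=4, avg=42.75

42.75


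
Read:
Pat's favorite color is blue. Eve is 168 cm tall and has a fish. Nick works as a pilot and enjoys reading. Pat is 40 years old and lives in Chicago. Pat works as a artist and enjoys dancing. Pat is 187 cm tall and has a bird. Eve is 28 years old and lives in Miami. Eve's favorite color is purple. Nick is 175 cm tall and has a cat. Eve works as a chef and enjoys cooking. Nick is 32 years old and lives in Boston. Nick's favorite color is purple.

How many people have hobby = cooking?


Count: 1

1


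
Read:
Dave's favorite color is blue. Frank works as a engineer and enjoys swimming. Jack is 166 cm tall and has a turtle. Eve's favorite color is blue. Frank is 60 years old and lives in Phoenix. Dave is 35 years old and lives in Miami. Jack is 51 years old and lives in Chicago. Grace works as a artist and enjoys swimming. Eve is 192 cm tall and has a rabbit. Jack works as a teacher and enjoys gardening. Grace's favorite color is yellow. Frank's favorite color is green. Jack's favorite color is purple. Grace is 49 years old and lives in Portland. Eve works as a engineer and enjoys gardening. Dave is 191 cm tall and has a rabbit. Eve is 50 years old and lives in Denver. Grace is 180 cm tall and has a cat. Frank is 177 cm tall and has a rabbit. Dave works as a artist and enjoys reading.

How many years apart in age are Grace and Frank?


49 vs 60, diff = 11

11


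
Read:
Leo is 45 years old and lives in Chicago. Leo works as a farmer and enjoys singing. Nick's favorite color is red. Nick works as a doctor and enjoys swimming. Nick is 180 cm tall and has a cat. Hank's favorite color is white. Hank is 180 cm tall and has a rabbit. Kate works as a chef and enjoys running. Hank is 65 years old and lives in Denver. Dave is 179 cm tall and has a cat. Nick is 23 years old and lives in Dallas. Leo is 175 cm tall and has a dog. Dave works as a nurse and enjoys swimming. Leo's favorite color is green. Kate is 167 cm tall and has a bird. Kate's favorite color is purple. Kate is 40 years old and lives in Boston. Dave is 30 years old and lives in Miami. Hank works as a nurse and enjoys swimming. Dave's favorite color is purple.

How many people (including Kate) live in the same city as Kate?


Kate lives in Boston. Count = 1

1


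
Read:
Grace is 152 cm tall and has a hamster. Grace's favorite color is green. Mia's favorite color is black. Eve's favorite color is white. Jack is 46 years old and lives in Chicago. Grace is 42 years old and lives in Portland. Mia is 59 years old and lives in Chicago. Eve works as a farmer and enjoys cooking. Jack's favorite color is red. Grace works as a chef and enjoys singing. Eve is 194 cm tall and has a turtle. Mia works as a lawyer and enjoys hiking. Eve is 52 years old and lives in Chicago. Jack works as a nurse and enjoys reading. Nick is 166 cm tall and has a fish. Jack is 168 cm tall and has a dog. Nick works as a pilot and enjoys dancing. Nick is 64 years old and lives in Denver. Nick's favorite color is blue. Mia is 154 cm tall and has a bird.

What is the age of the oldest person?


Oldest: Nick at 64

64


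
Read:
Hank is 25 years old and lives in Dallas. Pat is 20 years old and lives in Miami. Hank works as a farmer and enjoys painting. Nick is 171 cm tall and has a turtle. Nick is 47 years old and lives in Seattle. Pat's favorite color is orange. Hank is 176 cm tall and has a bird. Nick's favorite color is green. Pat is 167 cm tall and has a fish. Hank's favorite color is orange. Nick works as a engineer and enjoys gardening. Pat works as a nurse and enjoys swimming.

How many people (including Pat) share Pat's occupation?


Pat is a nurse. Count = 1

1


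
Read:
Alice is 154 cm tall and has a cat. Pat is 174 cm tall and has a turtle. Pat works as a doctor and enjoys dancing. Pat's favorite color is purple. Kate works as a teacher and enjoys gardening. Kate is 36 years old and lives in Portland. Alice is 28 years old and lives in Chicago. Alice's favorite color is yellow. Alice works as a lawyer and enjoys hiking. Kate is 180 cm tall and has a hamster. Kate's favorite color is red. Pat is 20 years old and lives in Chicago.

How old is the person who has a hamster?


Person with hamster is Kate, age 36

36


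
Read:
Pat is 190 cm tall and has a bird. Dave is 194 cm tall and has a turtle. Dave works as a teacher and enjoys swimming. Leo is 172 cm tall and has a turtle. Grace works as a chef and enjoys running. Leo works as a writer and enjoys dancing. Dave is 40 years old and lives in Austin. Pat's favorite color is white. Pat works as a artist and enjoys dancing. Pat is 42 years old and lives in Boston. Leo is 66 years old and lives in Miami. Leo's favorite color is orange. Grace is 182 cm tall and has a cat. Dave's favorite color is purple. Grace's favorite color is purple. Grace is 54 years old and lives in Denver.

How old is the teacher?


The teacher is Dave, age 40

40


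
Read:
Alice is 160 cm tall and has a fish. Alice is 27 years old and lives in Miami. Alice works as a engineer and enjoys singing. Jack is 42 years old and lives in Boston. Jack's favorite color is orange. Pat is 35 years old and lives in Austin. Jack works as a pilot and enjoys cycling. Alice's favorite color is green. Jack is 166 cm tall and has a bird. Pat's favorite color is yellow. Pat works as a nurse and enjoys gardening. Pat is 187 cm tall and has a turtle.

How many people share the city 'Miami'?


Count: 1

1


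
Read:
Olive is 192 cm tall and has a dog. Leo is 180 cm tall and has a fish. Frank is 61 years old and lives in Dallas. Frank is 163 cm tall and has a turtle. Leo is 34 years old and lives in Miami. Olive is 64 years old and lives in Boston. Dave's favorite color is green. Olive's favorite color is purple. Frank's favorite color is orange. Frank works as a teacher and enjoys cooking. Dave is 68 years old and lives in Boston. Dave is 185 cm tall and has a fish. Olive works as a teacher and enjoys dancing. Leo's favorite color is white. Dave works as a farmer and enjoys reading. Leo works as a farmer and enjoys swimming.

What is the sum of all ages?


61+64+68+34 = 227

227


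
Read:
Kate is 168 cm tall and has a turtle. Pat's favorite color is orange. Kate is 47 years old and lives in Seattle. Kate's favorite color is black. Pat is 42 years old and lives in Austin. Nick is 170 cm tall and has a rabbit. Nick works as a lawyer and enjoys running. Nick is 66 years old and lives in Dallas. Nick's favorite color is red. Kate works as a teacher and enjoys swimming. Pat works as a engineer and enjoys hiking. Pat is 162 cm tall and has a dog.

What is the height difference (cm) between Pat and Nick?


|162 - 170| = 8

8


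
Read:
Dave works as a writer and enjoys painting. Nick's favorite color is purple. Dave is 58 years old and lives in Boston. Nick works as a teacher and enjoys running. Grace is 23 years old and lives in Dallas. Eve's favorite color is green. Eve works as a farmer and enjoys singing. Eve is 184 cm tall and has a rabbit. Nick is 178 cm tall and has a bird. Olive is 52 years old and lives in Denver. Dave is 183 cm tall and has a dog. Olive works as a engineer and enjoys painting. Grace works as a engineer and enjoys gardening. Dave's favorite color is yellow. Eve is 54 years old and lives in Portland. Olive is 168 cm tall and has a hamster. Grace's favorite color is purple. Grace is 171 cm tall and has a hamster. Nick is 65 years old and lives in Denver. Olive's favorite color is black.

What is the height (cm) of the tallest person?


Tallest: Eve at 184 cm

184


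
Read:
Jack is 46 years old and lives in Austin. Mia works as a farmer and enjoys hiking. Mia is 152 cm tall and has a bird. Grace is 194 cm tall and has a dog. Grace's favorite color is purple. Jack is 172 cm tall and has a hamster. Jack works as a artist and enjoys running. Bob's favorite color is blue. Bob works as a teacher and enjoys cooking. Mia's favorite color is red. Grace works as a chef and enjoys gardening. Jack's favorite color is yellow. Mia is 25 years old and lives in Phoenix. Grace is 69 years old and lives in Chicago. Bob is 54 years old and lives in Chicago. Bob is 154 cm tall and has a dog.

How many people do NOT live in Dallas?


Not in Dallas: 4

4


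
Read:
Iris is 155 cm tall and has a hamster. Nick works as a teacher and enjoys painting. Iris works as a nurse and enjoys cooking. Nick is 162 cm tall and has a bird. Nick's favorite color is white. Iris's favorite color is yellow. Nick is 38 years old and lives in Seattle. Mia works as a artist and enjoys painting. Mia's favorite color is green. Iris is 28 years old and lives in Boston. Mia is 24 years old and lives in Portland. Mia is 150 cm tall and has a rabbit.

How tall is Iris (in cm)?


Iris is 155 cm tall

155


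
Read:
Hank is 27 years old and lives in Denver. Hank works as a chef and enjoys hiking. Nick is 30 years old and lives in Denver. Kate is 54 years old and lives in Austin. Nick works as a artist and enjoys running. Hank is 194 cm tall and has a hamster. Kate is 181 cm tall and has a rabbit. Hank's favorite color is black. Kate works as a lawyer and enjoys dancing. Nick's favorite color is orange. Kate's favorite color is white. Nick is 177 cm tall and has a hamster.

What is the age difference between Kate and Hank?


|54 - 27| = 27

27


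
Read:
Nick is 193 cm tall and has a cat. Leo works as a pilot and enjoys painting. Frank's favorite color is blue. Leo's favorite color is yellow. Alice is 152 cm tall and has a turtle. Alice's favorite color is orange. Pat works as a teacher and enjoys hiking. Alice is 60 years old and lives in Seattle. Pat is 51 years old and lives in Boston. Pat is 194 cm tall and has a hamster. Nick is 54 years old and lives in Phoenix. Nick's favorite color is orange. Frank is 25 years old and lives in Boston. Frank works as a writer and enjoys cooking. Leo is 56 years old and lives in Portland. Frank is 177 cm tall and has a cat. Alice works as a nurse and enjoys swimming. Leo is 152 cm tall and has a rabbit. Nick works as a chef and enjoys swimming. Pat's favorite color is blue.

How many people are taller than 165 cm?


Taller than 165: 3

3


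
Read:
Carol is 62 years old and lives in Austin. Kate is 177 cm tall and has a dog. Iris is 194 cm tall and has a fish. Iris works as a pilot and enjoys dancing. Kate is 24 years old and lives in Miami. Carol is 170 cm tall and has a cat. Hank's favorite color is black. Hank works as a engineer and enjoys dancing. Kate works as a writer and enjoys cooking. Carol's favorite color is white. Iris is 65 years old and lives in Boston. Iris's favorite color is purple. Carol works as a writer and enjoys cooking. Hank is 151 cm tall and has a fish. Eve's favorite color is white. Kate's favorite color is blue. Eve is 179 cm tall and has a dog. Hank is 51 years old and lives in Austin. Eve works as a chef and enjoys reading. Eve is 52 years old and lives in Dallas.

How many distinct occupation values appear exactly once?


Unique occupation values: 3

3


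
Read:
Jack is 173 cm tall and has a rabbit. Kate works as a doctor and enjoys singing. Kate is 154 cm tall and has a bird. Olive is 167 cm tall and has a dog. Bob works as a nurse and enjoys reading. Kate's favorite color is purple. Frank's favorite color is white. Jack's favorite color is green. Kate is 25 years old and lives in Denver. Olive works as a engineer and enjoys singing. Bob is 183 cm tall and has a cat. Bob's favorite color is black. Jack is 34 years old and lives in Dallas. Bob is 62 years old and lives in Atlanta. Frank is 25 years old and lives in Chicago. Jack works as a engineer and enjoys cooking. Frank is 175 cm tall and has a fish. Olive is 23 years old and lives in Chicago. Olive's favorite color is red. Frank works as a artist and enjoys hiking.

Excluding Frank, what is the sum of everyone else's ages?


Sum (excluding Frank): 144

144


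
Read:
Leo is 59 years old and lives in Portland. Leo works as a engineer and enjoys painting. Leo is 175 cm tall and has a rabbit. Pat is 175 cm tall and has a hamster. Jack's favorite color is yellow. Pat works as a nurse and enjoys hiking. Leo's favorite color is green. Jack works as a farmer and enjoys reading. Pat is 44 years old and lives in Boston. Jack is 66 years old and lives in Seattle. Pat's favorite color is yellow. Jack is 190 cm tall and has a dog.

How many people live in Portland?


Count in Portland: 1

1


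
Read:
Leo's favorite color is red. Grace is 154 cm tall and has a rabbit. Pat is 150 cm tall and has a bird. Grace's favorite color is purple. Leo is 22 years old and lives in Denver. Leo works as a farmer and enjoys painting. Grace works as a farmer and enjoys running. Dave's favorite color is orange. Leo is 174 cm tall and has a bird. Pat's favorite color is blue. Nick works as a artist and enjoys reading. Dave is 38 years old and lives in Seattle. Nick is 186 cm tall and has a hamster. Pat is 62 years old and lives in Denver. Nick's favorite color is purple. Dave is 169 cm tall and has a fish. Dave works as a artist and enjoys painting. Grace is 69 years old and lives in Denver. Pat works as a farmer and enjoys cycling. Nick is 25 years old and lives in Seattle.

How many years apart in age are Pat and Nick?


62 vs 25, diff = 37

37


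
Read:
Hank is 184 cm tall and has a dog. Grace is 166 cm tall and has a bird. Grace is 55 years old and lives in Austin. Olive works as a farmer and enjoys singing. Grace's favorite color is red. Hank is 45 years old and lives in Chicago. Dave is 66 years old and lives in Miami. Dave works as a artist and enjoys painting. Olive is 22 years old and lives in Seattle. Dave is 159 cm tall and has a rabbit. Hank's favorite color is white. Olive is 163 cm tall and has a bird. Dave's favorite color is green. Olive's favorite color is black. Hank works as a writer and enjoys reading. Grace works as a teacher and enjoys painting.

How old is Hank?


Hank is 45 years old

45


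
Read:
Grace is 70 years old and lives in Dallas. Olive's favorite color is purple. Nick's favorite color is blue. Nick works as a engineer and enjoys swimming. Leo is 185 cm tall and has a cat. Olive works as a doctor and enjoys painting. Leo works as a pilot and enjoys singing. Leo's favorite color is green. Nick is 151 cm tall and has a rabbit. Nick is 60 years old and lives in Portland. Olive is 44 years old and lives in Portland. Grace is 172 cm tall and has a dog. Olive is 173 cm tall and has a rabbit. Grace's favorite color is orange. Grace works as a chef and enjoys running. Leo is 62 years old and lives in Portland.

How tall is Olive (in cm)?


Olive is 173 cm tall

173


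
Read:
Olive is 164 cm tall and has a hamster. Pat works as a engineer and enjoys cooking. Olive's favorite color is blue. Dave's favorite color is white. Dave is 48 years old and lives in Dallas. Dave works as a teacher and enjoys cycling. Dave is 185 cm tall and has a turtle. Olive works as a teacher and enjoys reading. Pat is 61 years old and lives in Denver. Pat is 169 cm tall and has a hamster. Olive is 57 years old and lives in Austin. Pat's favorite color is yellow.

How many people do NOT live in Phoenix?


Not in Phoenix: 3

3


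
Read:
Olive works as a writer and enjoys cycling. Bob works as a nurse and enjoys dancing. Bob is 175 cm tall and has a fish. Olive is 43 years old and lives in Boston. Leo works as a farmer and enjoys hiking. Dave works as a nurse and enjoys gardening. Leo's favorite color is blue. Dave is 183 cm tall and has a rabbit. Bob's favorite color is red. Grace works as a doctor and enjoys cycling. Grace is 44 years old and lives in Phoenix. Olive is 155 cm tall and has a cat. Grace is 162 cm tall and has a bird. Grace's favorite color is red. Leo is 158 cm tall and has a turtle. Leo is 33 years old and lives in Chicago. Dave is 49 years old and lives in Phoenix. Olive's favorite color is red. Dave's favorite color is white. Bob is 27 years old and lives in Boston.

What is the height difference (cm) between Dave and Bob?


|183 - 175| = 8

8


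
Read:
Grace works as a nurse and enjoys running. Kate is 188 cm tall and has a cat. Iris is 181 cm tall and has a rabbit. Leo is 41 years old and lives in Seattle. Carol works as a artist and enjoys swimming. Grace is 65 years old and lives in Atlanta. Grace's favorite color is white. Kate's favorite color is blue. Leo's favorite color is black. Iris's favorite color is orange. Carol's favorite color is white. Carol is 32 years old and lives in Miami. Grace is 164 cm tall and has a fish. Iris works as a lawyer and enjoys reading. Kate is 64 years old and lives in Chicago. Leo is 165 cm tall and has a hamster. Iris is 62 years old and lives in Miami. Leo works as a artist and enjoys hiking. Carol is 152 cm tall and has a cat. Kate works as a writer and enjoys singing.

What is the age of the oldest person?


Oldest: Grace at 65

65


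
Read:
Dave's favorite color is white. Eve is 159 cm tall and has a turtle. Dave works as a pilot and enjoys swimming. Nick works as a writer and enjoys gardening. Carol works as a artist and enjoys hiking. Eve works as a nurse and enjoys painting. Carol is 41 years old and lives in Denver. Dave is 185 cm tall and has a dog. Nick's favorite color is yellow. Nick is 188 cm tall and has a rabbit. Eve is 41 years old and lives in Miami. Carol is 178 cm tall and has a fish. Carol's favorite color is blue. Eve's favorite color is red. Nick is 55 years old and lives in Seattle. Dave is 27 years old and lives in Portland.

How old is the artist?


The artist is Carol, age 41

41


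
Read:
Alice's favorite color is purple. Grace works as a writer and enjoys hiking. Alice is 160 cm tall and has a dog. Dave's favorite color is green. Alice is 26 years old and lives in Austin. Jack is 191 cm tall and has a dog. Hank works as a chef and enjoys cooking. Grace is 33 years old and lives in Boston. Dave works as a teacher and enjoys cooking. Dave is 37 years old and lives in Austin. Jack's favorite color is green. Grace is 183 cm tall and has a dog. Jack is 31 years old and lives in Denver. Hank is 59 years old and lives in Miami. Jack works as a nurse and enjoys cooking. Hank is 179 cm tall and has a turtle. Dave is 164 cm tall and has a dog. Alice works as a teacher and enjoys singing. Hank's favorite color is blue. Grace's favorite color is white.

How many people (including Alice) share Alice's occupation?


Alice is a teacher. Count = 2

2


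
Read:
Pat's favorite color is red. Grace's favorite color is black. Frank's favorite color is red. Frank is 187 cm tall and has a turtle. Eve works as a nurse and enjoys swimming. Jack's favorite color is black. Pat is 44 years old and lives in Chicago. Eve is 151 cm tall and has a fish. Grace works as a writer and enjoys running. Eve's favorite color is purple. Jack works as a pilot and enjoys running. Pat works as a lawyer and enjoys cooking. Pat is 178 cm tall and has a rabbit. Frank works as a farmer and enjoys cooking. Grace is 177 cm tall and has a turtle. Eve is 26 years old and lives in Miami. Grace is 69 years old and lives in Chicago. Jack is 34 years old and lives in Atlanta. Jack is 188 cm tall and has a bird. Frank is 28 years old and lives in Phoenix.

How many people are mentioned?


People: Frank, Pat, Grace, Jack, Eve. Count = 5

5


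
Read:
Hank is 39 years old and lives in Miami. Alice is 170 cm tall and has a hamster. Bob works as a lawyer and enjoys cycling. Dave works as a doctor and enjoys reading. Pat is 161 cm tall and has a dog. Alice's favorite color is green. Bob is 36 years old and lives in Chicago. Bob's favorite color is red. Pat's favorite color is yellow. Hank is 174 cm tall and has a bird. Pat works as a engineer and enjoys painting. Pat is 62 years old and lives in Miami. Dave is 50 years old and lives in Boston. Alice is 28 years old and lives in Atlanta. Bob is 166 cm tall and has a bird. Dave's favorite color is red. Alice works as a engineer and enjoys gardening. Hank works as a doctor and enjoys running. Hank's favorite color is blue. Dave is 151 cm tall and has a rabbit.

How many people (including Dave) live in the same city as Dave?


Dave lives in Boston. Count = 1

1


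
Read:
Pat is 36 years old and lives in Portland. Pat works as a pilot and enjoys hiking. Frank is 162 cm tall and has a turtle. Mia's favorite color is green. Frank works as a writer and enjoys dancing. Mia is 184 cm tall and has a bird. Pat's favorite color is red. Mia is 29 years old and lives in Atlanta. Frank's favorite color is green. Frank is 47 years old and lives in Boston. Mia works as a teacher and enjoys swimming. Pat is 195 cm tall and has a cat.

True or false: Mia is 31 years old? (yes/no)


Mia is actually 29. no

no


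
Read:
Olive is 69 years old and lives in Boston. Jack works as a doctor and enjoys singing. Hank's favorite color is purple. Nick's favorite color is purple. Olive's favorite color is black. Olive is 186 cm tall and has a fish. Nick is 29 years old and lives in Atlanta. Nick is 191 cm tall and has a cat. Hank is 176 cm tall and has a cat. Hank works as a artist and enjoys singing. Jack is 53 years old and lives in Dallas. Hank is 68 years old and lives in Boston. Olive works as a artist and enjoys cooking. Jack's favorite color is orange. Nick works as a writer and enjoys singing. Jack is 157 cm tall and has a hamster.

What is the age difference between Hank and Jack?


|68 - 53| = 15

15


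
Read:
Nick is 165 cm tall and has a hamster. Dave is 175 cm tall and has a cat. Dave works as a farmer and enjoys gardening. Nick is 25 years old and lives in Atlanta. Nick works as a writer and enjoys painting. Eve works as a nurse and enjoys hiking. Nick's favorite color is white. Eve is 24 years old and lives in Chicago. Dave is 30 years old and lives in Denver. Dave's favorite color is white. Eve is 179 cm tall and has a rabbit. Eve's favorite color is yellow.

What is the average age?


Sum=79, n=3, avg=26.33

26.33


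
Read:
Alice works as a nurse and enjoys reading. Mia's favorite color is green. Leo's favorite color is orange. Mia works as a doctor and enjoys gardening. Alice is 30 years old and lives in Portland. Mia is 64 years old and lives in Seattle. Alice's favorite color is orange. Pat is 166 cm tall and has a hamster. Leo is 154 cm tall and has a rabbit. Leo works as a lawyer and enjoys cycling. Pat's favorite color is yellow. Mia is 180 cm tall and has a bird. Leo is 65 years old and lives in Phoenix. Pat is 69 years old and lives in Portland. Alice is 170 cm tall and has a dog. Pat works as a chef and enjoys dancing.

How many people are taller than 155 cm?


Taller than 155: 3

3


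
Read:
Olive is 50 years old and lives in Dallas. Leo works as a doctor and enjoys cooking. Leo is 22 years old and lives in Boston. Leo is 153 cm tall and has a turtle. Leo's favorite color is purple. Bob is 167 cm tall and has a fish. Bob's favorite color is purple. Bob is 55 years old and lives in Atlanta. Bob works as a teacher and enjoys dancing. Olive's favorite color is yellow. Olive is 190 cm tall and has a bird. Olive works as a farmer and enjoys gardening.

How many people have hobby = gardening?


Count: 1

1


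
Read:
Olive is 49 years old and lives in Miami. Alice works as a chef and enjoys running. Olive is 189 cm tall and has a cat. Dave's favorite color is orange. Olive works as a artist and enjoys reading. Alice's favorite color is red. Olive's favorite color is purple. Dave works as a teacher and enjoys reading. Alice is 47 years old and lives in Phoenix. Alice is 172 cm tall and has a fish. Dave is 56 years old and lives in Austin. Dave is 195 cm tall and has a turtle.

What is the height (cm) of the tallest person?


Tallest: Dave at 195 cm

195


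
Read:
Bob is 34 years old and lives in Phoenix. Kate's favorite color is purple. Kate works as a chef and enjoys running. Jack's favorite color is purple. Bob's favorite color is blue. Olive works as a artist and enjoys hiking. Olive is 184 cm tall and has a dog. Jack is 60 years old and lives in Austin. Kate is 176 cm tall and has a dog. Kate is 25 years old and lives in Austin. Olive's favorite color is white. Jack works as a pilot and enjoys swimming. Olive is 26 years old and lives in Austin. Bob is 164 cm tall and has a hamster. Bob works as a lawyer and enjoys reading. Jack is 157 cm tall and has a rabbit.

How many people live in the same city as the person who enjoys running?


Person with hobby running is Kate, city Austin. Count = 3

3


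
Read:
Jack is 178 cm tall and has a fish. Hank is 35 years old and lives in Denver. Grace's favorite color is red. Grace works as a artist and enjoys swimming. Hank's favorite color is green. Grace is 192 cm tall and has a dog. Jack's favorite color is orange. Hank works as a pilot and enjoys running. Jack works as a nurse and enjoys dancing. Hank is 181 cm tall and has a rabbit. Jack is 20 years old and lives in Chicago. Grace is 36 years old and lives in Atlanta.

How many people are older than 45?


Filter: 0

0


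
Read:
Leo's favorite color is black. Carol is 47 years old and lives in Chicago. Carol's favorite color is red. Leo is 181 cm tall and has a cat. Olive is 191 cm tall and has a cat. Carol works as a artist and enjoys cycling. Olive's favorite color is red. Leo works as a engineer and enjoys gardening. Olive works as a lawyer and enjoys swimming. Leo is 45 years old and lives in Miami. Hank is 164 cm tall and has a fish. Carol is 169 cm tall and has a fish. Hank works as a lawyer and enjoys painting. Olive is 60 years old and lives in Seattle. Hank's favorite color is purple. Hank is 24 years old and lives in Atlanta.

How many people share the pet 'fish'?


Count: 2

2


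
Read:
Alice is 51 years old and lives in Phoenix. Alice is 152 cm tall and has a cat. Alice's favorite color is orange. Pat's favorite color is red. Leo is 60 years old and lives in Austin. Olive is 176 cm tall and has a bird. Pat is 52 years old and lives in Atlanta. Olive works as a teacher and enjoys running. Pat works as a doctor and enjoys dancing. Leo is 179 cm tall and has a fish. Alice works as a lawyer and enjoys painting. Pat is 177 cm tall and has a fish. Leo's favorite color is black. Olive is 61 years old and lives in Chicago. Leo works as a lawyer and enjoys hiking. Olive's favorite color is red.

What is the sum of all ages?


51+60+61+52 = 224

224


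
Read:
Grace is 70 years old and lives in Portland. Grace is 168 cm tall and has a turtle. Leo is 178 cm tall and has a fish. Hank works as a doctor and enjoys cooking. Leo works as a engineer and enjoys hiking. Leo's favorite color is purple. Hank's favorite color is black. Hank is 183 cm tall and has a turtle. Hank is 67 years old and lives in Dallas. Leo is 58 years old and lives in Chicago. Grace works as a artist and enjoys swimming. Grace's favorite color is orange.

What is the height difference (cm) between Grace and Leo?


|168 - 178| = 10

10


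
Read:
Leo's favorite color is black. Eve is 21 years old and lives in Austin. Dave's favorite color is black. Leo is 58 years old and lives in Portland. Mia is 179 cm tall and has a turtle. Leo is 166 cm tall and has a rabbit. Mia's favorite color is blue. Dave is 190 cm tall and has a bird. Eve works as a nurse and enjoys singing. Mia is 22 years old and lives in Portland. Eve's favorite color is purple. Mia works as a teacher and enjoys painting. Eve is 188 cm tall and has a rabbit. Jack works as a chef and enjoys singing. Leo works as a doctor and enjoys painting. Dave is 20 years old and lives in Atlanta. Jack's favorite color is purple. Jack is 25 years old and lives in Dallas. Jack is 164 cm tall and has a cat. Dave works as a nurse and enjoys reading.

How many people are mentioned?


People: Eve, Mia, Dave, Leo, Jack. Count = 5

5


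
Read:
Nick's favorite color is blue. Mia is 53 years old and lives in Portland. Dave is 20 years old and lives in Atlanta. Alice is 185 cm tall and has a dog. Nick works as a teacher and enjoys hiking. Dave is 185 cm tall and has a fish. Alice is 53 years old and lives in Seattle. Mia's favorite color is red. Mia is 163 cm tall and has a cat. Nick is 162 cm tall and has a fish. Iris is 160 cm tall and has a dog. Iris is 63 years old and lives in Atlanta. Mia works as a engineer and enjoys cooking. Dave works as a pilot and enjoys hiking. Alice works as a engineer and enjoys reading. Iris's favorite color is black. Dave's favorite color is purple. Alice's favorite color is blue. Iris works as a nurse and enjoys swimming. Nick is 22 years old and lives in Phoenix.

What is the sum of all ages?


63+22+20+53+53 = 211

211


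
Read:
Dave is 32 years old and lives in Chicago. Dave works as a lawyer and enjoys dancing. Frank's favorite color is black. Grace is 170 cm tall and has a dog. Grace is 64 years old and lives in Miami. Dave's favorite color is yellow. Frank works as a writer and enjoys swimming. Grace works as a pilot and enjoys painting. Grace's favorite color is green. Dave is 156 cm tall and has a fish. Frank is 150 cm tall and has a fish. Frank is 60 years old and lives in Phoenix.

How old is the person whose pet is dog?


Person with pet=dog is Grace, age 64

64


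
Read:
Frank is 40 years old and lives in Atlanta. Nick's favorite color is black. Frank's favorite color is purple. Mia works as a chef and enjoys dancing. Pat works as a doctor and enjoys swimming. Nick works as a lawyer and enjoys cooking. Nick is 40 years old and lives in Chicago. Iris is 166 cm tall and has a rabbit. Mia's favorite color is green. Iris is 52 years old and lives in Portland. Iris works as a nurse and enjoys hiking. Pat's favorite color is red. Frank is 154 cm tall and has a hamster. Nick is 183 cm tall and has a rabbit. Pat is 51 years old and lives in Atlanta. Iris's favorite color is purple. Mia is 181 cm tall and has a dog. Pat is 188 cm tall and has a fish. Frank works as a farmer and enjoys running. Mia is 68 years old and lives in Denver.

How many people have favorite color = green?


Count: 1

1


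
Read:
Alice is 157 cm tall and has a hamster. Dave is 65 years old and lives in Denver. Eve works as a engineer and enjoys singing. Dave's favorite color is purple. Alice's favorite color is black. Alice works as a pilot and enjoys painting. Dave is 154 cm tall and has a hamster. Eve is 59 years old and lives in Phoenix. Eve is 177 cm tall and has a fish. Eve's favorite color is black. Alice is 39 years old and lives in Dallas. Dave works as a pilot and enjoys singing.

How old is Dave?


Dave is 65 years old

65


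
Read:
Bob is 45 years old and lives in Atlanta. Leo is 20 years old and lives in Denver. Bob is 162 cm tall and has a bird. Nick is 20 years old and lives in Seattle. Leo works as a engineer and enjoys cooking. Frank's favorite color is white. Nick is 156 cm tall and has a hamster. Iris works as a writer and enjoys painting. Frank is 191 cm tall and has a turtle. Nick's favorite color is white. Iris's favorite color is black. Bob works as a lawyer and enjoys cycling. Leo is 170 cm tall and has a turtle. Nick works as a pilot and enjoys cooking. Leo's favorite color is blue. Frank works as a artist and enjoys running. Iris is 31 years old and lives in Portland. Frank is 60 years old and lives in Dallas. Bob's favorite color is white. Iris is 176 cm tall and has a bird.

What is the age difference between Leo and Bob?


|20 - 45| = 25

25


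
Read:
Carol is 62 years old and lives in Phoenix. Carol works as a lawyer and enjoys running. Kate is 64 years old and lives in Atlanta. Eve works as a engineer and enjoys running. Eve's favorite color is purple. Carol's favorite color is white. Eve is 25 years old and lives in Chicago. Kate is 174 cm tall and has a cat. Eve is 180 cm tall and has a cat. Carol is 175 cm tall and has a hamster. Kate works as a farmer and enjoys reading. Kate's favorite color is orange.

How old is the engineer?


The engineer is Eve, age 25

25


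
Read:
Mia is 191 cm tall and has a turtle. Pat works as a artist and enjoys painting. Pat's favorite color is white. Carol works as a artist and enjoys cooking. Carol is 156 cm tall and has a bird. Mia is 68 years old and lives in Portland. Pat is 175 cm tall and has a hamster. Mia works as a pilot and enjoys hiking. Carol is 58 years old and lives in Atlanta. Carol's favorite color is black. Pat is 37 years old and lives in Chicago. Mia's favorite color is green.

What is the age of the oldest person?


Oldest: Mia at 68

68


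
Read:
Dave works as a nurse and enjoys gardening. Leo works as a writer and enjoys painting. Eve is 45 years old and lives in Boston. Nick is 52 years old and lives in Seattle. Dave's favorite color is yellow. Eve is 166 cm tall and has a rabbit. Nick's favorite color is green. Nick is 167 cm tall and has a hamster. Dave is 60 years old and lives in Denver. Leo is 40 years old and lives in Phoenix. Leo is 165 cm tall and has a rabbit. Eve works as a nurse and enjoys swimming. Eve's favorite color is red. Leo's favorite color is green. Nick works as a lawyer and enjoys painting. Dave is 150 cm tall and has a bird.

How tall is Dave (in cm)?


Dave is 150 cm tall

150


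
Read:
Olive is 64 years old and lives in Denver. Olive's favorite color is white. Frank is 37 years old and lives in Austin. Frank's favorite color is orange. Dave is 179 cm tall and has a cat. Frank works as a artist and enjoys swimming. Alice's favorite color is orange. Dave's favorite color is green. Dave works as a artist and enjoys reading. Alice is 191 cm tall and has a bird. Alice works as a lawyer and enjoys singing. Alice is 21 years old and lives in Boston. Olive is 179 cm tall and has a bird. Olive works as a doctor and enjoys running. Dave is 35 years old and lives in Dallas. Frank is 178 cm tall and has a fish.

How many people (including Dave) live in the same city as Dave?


Dave lives in Dallas. Count = 1

1


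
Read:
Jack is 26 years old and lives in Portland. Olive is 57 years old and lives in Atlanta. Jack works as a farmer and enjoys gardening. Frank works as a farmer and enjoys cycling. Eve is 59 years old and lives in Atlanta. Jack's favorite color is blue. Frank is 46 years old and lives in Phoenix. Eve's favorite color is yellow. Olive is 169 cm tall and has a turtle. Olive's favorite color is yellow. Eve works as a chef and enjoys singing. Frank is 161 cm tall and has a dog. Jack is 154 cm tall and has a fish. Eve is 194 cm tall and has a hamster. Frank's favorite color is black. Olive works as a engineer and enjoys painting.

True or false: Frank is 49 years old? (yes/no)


Frank is actually 46. no

no


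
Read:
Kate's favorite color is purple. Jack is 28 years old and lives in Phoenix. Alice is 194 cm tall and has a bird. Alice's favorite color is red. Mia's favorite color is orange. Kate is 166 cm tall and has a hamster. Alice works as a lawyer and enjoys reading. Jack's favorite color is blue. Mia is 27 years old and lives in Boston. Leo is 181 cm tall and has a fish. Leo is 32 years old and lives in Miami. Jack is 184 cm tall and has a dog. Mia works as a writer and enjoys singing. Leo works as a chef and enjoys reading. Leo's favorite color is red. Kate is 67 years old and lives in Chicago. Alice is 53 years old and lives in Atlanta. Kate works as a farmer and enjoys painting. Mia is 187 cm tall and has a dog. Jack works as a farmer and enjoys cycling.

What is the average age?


Sum=207, n=5, avg=41.4

41.4


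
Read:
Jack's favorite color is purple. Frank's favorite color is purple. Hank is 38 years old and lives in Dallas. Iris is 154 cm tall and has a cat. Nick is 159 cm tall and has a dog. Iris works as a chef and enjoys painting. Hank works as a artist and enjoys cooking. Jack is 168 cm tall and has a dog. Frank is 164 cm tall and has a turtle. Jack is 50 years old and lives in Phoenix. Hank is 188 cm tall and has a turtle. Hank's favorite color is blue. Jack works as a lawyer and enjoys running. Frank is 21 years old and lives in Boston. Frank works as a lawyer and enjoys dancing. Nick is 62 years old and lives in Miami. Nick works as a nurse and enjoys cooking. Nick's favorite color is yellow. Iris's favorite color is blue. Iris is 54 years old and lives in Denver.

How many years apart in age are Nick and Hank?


62 vs 38, diff = 24

24


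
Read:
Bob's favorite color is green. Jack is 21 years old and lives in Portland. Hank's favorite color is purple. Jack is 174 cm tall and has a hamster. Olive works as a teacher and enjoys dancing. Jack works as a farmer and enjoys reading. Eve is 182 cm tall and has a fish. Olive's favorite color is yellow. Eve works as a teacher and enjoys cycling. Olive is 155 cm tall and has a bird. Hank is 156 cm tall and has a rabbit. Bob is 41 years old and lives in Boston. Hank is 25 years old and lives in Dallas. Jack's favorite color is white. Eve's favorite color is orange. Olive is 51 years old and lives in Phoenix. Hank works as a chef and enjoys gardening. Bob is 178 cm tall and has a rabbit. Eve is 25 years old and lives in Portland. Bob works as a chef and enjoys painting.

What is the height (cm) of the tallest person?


Tallest: Eve at 182 cm

182


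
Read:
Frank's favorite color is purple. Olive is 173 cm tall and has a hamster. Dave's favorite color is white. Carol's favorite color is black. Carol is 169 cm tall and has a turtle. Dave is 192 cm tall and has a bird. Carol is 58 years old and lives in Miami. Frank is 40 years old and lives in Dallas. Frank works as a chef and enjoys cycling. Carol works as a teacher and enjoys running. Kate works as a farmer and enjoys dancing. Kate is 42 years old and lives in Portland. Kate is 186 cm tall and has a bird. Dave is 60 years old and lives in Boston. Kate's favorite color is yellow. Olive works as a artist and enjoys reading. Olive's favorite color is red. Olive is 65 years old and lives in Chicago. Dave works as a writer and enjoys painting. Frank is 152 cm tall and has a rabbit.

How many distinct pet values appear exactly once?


Unique pet values: 3

3


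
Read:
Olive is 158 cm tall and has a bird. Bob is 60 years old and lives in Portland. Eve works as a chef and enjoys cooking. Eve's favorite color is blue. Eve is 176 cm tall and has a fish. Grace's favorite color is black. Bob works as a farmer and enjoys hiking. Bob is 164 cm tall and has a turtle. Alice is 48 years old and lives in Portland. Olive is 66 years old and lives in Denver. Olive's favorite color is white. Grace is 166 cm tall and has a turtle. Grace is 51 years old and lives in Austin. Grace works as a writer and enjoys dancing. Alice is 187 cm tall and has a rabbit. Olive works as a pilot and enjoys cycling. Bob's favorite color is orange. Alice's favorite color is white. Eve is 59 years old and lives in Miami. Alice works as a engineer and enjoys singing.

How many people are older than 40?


Filter: 5

5


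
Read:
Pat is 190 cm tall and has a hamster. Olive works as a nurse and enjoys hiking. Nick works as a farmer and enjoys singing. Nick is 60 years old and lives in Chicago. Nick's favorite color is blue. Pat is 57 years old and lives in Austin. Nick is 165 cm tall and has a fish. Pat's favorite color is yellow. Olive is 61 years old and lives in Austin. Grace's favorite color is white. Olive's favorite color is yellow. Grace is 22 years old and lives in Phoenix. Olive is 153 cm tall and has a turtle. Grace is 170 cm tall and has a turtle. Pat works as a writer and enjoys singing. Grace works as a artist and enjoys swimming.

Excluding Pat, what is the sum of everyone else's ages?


Sum (excluding Pat): 143

143
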